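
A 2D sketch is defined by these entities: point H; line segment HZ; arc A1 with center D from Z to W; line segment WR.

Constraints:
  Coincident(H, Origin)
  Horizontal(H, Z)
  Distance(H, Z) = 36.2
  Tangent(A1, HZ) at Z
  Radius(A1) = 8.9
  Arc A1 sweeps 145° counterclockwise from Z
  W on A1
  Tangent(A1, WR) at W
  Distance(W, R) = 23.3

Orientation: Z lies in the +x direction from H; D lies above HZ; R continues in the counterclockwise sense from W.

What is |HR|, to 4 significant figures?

36.98

On A1, Z sits at bearing -90° from D; a 145° counterclockwise sweep puts W at bearing 55°, so W = D + 8.9·(cos 55°, sin 55°) = (41.30, 16.19). Since A1 is tangent to WR there, DW ⟂ WR, so WR runs along (−sin 55°, cos 55°); with |WR| = 23.3, R = (22.22, 29.55). Then |HR| = |R − H| = 36.98.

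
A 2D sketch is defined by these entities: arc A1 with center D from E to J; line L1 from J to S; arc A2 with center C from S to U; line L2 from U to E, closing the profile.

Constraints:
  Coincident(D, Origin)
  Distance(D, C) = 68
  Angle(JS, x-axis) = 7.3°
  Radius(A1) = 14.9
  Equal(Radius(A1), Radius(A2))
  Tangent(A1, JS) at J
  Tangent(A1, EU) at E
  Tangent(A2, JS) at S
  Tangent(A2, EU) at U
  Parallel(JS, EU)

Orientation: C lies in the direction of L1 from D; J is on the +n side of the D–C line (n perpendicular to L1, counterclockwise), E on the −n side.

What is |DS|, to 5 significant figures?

69.613

The slot axis is L1's direction at 7.3°, so u = (cos 7.3°, sin 7.3°) = (0.99189, 0.12706) and n = (−sin 7.3°, cos 7.3°) = (-0.12706, 0.99189). D is at the origin and C lies 68.0 along u from D, so C = 68.0·u = (67.449, 8.6404). Tangency of A1 to both parallel lines with radius 14.9 puts J and E at D ± 14.9·n: J = (-1.8933, 14.779), E = (1.8933, -14.779). Equal radii place S and U the same way about C: S = C + 14.9·n = (65.556, 23.420), U = C − 14.9·n = (69.342, -6.1388). Then |DS| = |S − D| = 69.613.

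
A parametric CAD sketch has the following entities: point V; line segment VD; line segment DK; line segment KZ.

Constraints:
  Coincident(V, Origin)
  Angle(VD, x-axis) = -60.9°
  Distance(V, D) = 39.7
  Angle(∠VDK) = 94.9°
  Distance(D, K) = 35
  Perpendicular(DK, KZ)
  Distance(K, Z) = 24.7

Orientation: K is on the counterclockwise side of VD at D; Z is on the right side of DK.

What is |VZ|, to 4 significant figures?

74.85

V is at the origin; VD runs at -60.9° with length 39.7, so D = 39.7·(cos -60.9°, sin -60.9°) = (19.31, -34.69). ∠VDK = 94.9°, so DK runs at -60.9° + (180° − 94.9°) = 24.20° from the x-axis; with |DK| = 35.0, K = D + 35.0·(cos 24.20°, sin 24.20°) = (51.23, -20.34). The perpendicularity gives KZ at right angles to DK; with |KZ| = 24.7 on the right of DK, Z = K + 24.7·(0.4099, -0.9121) = (61.36, -42.87). Then |VZ| = |Z − V| = 74.85.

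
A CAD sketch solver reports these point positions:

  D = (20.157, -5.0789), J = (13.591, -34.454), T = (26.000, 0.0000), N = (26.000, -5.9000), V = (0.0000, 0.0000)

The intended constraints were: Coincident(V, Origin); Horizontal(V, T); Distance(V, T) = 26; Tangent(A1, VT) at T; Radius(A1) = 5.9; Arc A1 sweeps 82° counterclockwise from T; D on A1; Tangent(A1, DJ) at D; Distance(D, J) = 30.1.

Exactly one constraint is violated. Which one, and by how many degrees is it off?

Tangent(A1, DJ) at D — off by 4.60°.

V = (0.00, 0.00) ✓; V.y = 0.00, T.y = 0.00 ✓; |VT| = 26.00 ✓; ∠(NT, TV) = 90.00° ✓; |NT| = 5.900 ✓; bearing(N→D) − bearing(N→T) = 82.00° ✓; |ND| = 5.900 ✓; ∠(ND, DJ) = 94.60° ✗; |DJ| = 30.10 ✓.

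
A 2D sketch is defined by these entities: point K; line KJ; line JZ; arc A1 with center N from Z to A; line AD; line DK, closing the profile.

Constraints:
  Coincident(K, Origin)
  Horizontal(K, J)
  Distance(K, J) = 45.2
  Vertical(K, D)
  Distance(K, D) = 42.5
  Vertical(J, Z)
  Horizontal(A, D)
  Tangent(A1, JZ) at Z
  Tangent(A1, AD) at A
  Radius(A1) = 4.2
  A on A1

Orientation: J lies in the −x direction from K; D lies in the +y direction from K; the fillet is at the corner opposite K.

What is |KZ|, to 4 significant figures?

59.24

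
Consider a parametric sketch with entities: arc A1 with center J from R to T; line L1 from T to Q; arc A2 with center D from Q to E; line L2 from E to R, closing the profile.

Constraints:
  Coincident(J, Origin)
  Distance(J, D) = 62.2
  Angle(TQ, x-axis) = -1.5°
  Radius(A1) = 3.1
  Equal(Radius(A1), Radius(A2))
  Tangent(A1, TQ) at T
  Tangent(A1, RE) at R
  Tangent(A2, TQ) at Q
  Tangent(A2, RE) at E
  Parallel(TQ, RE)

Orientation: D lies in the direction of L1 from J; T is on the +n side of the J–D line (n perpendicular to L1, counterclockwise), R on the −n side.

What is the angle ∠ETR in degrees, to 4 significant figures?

84.31°

The slot axis is L1's direction at -1.5°, so u = (cos -1.5°, sin -1.5°) = (0.9997, -0.02618) and n = (−sin -1.5°, cos -1.5°) = (0.02618, 0.9997). J is at the origin and D lies 62.2 along u from J, so D = 62.2·u = (62.18, -1.628). Tangency of A1 to both parallel lines with radius 3.1 puts T and R at J ± 3.1·n: T = (0.08115, 3.099), R = (-0.08115, -3.099). Equal radii place Q and E the same way about D: Q = D + 3.1·n = (62.26, 1.471), E = D − 3.1·n = (62.10, -4.727). Then cos ∠ETR = TE·TR / (|TE||TR|), giving 84.31°.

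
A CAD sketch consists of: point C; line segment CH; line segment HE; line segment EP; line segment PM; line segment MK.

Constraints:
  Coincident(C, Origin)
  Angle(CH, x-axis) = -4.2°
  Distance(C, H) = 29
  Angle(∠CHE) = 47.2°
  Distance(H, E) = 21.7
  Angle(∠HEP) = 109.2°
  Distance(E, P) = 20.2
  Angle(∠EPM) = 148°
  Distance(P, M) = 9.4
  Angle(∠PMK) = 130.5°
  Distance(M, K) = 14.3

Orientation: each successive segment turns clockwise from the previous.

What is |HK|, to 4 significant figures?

37.45

C is at the origin; CH runs at -4.2° with length 29.0, so H = (28.92, -2.124). ∠CHE = 47.2° gives HE at -137.0° from the x-axis; with |HE| = 21.7, E = (13.05, -16.92). ∠HEP = 109.2° gives EP at 152.2° from the x-axis; with |EP| = 20.2, P = (-4.817, -7.502). ∠EPM = 148.0° gives PM at 120.2° from the x-axis; with |PM| = 9.4, M = (-9.545, 0.6219). ∠PMK = 130.5° gives MK at 70.70° from the x-axis; with |MK| = 14.3, K = (-4.819, 14.12). Then |HK| = |K − H| = 37.45.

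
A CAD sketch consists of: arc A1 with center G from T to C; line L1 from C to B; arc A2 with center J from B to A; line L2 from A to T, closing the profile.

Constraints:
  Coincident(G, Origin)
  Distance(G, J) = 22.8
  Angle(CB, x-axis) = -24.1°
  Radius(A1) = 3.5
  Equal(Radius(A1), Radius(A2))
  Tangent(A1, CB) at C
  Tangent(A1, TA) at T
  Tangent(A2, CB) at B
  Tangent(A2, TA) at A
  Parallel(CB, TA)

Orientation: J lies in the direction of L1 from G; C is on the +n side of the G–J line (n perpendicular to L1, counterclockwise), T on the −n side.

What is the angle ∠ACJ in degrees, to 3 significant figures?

8.34°

The slot axis is L1's direction at -24.1°, so u = (cos -24.1°, sin -24.1°) = (0.913, -0.408) and n = (−sin -24.1°, cos -24.1°) = (0.408, 0.913). G is at the origin and J lies 22.8 along u from G, so J = 22.8·u = (20.8, -9.31). Tangency of A1 to both parallel lines with radius 3.5 puts C and T at G ± 3.5·n: C = (1.43, 3.19), T = (-1.43, -3.19). Equal radii place B and A the same way about J: B = J + 3.5·n = (22.2, -6.12), A = J − 3.5·n = (19.4, -12.5). Then cos ∠ACJ = CA·CJ / (|CA||CJ|), giving 8.34°.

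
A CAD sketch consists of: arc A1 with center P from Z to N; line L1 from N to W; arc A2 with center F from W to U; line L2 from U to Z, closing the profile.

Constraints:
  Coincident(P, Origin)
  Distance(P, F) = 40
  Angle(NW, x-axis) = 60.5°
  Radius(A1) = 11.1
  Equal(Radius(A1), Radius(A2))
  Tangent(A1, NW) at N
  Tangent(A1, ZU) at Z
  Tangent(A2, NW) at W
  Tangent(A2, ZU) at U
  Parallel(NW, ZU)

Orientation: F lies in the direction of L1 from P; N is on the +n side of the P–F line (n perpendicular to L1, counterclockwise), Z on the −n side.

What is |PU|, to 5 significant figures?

41.512

The slot axis is L1's direction at 60.5°, so u = (cos 60.5°, sin 60.5°) = (0.49242, 0.87036) and n = (−sin 60.5°, cos 60.5°) = (-0.87036, 0.49242). P is at the origin and F lies 40.0 along u from P, so F = 40.0·u = (19.697, 34.814). Tangency of A1 to both parallel lines with radius 11.1 puts N and Z at P ± 11.1·n: N = (-9.6609, 5.4659), Z = (9.6609, -5.4659). Equal radii place W and U the same way about F: W = F + 11.1·n = (10.036, 40.280), U = F − 11.1·n = (29.358, 29.348). Then |PU| = |U − P| = 41.512.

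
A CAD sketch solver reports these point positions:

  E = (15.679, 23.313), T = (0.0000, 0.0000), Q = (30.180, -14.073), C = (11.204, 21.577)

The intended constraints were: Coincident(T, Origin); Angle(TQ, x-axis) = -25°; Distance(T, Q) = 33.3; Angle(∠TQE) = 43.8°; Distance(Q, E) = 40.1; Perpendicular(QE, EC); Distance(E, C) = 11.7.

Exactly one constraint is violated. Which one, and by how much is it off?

Distance(E, C) = 11.7 — off by 6.90.

T = (0.00, 0.00) ✓; TQ at -25.00° ✓; |TQ| = 33.30 ✓; ∠TQE = 43.80° ✓; |QE| = 40.10 ✓; ∠(QE, EC) = 90.00° ✓; |EC| = 4.800 ✗.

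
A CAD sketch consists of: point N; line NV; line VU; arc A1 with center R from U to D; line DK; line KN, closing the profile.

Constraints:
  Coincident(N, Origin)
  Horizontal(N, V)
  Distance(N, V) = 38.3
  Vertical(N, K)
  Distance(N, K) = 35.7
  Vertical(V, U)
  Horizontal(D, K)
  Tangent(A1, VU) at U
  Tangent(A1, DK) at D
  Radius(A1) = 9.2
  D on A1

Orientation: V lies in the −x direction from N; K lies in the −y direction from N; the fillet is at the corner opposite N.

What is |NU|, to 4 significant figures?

46.57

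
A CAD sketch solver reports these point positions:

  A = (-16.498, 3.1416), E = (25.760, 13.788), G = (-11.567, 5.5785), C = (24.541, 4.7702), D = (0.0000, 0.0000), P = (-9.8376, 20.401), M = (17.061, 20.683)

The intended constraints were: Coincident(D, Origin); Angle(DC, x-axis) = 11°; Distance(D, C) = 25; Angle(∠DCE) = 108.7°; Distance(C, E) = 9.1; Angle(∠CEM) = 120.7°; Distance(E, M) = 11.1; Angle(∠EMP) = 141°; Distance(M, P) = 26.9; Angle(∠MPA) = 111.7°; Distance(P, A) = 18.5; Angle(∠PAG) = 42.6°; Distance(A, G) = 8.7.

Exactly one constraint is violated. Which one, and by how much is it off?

Distance(A, G) = 8.7 — off by 3.20.

D = (0.00, 0.00) ✓; DC at 11.00° ✓; |DC| = 25.00 ✓; ∠DCE = 108.7° ✓; |CE| = 9.100 ✓; ∠CEM = 120.7° ✓; |EM| = 11.10 ✓; ∠EMP = 141.0° ✓; |MP| = 26.90 ✓; ∠MPA = 111.7° ✓; |PA| = 18.50 ✓; ∠PAG = 42.60° ✓; |AG| = 5.500 ✗.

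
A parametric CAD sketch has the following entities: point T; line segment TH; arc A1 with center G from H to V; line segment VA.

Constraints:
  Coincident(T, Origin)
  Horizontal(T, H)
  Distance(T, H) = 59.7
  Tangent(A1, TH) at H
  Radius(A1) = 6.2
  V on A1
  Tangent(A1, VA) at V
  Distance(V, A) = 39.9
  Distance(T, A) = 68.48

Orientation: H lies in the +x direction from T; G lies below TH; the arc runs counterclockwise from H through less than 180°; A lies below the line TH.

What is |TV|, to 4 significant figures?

53.83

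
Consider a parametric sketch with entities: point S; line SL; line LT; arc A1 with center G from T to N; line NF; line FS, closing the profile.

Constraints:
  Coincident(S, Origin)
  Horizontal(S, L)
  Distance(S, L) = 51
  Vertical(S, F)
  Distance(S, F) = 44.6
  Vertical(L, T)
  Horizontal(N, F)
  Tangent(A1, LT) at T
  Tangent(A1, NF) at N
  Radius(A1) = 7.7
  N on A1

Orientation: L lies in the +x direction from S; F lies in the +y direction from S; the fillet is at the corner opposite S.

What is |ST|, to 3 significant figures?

62.9

S is at the origin; S and L share the same y with |SL| = 51.0 and L on the +x side, so L = (51.0, 0.00). SF is vertical with |SF| = 44.6 and F on the +y side, so F = (0.00, 44.6). The virtual corner opposite S is at (51.0, 44.6). The tangent condition forces GT to be normal to LT and tangency of A1 to NF means the radius GN is perpendicular to NF, with radius 7.7, so the center G sits 7.7 in from both sides at G = (43.3, 36.9). That places the tangent points at T = (51.0, 36.9) on LT and N = (43.3, 44.6) on NF. Then |ST| = |T − S| = 62.9.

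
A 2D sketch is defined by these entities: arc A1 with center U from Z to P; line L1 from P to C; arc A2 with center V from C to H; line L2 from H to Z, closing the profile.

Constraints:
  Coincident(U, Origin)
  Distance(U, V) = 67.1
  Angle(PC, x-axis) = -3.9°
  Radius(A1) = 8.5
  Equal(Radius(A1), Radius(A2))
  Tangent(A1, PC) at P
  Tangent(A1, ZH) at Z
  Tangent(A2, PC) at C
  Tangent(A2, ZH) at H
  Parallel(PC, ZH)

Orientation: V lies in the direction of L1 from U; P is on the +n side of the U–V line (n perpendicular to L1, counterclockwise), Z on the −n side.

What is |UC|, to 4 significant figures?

67.64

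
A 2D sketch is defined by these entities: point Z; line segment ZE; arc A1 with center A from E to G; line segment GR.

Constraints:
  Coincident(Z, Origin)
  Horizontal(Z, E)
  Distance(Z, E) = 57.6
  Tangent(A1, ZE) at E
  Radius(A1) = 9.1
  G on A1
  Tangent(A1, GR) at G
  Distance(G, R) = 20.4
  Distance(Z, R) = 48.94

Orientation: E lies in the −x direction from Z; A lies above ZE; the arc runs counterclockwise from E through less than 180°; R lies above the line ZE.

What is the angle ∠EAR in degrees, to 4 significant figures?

135.7°

Checks: |AE| = 9.100 ✓; |AG| = 9.100 ✓; ∠(AG, GR) = 90.00° ✓; |GR| = 20.40 ✓; |ZR| = 48.94 ✓.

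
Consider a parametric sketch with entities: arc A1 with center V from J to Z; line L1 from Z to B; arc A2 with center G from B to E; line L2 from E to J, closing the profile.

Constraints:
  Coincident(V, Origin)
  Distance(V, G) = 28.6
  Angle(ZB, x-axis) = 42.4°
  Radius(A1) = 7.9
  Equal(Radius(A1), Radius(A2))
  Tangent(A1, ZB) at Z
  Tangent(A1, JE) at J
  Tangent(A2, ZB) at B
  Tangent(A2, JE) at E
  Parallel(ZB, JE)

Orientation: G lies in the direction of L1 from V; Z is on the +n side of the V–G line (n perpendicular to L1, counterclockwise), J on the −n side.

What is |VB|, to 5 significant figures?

29.671

The slot axis is L1's direction at 42.4°, so u = (cos 42.4°, sin 42.4°) = (0.73846, 0.67430) and n = (−sin 42.4°, cos 42.4°) = (-0.67430, 0.73846). V is at the origin and G lies 28.6 along u from V, so G = 28.6·u = (21.120, 19.285). Tangency of A1 to both parallel lines with radius 7.9 puts Z and J at V ± 7.9·n: Z = (-5.3270, 5.8338), J = (5.3270, -5.8338). Equal radii place B and E the same way about G: B = G + 7.9·n = (15.793, 25.119), E = G − 7.9·n = (26.447, 13.451). Then |VB| = |B − V| = 29.671.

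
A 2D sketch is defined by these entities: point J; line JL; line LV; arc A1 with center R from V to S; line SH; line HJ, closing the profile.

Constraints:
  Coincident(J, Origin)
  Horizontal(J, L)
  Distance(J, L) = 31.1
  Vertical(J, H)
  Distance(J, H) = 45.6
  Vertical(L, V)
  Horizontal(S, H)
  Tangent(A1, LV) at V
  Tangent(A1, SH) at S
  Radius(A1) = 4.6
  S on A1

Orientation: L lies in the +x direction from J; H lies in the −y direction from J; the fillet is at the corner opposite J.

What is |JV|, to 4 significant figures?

51.46

J is at the origin; J and L share the same y with |JL| = 31.1 and L on the +x side, so L = (31.10, 0.000). JH is vertical with |JH| = 45.6 and H on the −y side, so H = (0.000, -45.60). The virtual corner opposite J is at (31.10, -45.60). Tangency of A1 to LV means the radius RV is perpendicular to LV and tangency of A1 to SH means the radius RS is perpendicular to SH, with radius 4.6, so the center R sits 4.6 in from both sides at R = (26.50, -41.00). That places the tangent points at V = (31.10, -41.00) on LV and S = (26.50, -45.60) on SH. Then |JV| = |V − J| = 51.46.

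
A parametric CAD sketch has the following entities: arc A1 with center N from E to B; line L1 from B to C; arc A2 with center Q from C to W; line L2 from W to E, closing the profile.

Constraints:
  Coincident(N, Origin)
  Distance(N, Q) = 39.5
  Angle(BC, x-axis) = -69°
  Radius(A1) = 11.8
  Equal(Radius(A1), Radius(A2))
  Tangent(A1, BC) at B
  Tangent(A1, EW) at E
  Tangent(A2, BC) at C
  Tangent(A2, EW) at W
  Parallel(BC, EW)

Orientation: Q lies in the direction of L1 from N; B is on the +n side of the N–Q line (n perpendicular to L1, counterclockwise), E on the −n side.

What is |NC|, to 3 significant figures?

41.2

The slot axis is L1's direction at -69.0°, so u = (cos -69.0°, sin -69.0°) = (0.358, -0.934) and n = (−sin -69.0°, cos -69.0°) = (0.934, 0.358). N is at the origin and Q lies 39.5 along u from N, so Q = 39.5·u = (14.2, -36.9). Tangency of A1 to both parallel lines with radius 11.8 puts B and E at N ± 11.8·n: B = (11.0, 4.23), E = (-11.0, -4.23). Equal radii place C and W the same way about Q: C = Q + 11.8·n = (25.2, -32.6), W = Q − 11.8·n = (3.14, -41.1). Then |NC| = |C − N| = 41.2.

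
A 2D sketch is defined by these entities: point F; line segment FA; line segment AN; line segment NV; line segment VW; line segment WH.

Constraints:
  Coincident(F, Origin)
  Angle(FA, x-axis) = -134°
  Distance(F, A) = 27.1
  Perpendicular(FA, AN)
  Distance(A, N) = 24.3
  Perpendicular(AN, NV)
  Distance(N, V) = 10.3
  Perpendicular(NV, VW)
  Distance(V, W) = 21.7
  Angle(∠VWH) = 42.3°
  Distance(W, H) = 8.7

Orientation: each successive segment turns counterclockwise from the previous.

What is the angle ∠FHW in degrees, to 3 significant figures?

26.0°

F is at the origin; FA runs at -134.0° with length 27.1, so A = (-18.8, -19.5). FA ⟂ AN, so AN runs at -44.0°; with |AN| = 24.3, N = (-1.35, -36.4). AN is perpendicular to NV, so NV runs at 46.0°; with |NV| = 10.3, V = (5.81, -29.0). NV is perpendicular to VW, so VW runs at 136°; with |VW| = 21.7, W = (-9.80, -13.9). ∠VWH = 42.3° gives WH at -86.3° from the x-axis; with |WH| = 8.7, H = (-9.24, -22.6). Then cos ∠FHW = HF·HW / (|HF||HW|), giving 26.0°.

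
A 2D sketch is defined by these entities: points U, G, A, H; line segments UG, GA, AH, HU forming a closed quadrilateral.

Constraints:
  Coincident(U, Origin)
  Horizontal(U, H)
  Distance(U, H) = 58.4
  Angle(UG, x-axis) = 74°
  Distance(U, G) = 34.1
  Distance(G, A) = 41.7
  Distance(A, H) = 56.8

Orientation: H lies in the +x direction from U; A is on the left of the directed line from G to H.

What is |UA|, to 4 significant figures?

70.90

Checks: UG at 74.00° ✓; |GA| = 41.70 ✓; |AH| = 56.80 ✓.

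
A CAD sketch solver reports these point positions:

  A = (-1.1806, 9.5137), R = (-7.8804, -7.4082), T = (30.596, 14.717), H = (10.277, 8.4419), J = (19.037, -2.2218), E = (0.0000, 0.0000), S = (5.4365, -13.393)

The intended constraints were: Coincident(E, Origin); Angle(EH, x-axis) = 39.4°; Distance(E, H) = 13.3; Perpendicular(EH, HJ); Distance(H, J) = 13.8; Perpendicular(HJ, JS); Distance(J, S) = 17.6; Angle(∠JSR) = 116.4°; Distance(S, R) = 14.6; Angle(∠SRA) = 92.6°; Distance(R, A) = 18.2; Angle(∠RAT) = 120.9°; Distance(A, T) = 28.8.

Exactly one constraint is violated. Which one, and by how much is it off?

Distance(A, T) = 28.8 — off by 3.40.

E = (0.00, 0.00) ✓; EH at 39.40° ✓; |EH| = 13.30 ✓; ∠(EH, HJ) = 90.00° ✓; |HJ| = 13.80 ✓; ∠(HJ, JS) = 90.00° ✓; |JS| = 17.60 ✓; ∠JSR = 116.4° ✓; |SR| = 14.60 ✓; ∠SRA = 92.60° ✓; |RA| = 18.20 ✓; ∠RAT = 120.9° ✓; |AT| = 32.20 ✗.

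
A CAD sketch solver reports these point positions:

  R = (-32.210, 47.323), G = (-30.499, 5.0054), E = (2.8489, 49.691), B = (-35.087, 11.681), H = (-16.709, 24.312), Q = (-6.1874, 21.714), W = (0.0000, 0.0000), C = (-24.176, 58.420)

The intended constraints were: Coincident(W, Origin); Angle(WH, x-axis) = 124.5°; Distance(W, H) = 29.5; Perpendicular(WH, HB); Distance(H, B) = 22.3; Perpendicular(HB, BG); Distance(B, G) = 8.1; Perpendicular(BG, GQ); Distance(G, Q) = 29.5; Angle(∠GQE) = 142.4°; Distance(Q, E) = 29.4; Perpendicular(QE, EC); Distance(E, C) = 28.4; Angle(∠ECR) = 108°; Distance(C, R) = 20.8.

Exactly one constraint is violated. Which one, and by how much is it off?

Distance(C, R) = 20.8 — off by 7.10.

W = (0.00, 0.00) ✓; WH at 124.5° ✓; |WH| = 29.50 ✓; ∠(WH, HB) = 90.00° ✓; |HB| = 22.30 ✓; ∠(HB, BG) = 90.00° ✓; |BG| = 8.100 ✓; ∠(BG, GQ) = 90.00° ✓; |GQ| = 29.50 ✓; ∠GQE = 142.4° ✓; |QE| = 29.40 ✓; ∠(QE, EC) = 90.00° ✓; |EC| = 28.40 ✓; ∠ECR = 108.0° ✓; |CR| = 13.70 ✗.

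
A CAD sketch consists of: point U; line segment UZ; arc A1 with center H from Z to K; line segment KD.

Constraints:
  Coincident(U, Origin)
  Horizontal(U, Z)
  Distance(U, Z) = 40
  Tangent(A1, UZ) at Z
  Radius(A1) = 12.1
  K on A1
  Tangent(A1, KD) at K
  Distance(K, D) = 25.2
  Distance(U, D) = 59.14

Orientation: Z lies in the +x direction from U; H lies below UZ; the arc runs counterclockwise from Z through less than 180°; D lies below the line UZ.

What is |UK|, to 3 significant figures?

35.3

U is at the origin; U and Z share the same y with |UZ| = 40.0 and Z on the +x side, so Z = (40.0, 0.00). A1 meets UZ tangentially, so HZ is at right angles to UZ, so H = Z + (0, -12.1) = (40.0, -12.1). Since HK ⟂ KD (tangency), |HD| = √(12.1² + 25.2²) = 28.0 regardless of where K sits on A1. So D lies on both circle(U, 59.14) and circle(H, 28.0); the below-UZ intersection is D = (43.7, -39.8). K is the foot of the tangent from D: K = (29.9, -18.8).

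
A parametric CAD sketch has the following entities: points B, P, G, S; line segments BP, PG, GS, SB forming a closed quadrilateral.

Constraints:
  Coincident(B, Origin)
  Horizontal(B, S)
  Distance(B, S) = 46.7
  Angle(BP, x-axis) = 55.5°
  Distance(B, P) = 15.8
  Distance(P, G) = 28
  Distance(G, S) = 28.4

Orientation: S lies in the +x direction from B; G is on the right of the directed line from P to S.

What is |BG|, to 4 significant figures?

24.35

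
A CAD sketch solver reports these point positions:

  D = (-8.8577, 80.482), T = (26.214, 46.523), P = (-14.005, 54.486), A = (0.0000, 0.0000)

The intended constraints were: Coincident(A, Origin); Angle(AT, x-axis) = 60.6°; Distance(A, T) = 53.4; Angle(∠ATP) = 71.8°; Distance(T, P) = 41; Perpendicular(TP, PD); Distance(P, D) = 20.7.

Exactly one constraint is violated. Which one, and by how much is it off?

Distance(P, D) = 20.7 — off by 5.80.

A = (0.00, 0.00) ✓; AT at 60.60° ✓; |AT| = 53.40 ✓; ∠ATP = 71.80° ✓; |TP| = 41.00 ✓; ∠(TP, PD) = 90.00° ✓; |PD| = 26.50 ✗.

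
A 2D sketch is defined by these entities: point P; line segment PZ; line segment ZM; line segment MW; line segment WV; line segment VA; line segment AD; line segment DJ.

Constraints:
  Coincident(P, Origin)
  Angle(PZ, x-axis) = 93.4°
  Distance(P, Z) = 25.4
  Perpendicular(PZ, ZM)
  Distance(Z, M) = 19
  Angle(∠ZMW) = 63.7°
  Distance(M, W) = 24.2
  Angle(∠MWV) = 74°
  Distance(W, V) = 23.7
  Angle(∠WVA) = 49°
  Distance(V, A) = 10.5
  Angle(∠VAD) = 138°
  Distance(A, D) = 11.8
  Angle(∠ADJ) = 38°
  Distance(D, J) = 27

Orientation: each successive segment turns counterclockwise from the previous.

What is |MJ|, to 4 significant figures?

37.36

∠VAD = 138.0° gives AD at -141.3° from the x-axis; with |AD| = 11.8, D = (-11.62, 13.40). ∠ADJ = 38.0° gives DJ at 0.7000° from the x-axis; with |DJ| = 27.0, J = (15.38, 13.73). Then |MJ| = |J − M| = 37.36.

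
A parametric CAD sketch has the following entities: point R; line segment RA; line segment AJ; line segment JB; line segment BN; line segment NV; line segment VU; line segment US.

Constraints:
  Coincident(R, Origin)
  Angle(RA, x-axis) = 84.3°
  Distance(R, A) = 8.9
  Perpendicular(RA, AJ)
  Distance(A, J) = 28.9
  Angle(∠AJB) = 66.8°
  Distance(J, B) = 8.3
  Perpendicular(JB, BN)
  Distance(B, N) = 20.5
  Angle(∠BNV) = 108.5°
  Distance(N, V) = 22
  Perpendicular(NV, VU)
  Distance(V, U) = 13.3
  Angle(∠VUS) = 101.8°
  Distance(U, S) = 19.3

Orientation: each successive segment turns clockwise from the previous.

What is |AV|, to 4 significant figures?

23.97

R is at the origin; RA runs at 84.3° with length 8.9, so A = (0.8839, 8.856). The perpendicularity gives AJ at right angles to RA, so AJ runs at -5.700°; with |AJ| = 28.9, J = (29.64, 5.986). ∠AJB = 66.8° gives JB at -118.9° from the x-axis; with |JB| = 8.3, B = (25.63, -1.281). The perpendicularity gives BN at right angles to JB, so BN runs at 151.1°; with |BN| = 20.5, N = (7.683, 8.627). ∠BNV = 108.5° gives NV at 79.60° from the x-axis; with |NV| = 22.0, V = (11.65, 30.27). Then |AV| = |V − A| = 23.97.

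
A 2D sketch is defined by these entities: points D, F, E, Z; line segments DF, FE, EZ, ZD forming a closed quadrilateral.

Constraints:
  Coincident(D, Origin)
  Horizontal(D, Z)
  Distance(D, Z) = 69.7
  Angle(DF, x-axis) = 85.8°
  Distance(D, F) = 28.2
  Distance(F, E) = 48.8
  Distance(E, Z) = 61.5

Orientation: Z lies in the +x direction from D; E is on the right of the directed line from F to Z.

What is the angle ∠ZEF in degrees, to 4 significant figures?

82.36°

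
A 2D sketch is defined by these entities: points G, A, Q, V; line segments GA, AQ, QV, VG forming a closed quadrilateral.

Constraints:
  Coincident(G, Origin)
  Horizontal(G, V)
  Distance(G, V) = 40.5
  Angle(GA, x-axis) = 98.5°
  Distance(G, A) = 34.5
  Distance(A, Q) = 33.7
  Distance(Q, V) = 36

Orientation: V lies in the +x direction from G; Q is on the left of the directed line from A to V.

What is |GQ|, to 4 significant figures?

44.41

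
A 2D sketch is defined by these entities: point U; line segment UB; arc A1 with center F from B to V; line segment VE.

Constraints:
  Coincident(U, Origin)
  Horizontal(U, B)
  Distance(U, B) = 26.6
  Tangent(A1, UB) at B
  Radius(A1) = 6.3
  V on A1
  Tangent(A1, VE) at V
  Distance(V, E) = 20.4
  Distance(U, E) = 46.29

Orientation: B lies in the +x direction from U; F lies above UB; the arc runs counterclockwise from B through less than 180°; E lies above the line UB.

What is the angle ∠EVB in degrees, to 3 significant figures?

147°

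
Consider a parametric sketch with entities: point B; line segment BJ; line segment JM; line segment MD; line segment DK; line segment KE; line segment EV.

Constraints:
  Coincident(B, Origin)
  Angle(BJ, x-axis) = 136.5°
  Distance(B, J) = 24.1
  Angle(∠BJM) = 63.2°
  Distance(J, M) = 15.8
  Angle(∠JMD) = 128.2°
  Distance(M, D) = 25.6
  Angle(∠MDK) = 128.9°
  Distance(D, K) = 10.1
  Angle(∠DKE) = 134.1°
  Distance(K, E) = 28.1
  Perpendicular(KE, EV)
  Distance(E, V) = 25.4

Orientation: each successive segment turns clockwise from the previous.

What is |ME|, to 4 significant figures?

45.73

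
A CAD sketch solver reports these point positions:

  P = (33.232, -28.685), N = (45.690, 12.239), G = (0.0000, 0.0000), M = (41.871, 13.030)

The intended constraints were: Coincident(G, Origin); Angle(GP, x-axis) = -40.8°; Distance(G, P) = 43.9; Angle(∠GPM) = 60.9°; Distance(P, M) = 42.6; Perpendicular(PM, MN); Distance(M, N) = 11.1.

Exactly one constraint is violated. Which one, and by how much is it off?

Distance(M, N) = 11.1 — off by 7.20.

G = (0.00, 0.00) ✓; GP at -40.80° ✓; |GP| = 43.90 ✓; ∠GPM = 60.90° ✓; |PM| = 42.60 ✓; ∠(PM, MN) = 90.00° ✓; |MN| = 3.900 ✗.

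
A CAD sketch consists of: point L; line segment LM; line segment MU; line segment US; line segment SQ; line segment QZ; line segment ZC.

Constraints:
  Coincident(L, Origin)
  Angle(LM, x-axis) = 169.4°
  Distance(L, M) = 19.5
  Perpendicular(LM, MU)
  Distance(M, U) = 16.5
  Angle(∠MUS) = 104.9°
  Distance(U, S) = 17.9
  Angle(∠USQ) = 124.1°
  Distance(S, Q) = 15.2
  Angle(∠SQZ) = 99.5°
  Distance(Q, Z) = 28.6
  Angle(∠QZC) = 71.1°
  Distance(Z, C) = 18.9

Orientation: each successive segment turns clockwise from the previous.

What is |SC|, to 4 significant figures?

25.15

∠SQZ = 99.5° gives QZ at -132.1° from the x-axis; with |QZ| = 28.6, Z = (-8.015, -11.99). ∠QZC = 71.1° gives ZC at 119.0° from the x-axis; with |ZC| = 18.9, C = (-17.18, 4.545). Then |SC| = |C − S| = 25.15.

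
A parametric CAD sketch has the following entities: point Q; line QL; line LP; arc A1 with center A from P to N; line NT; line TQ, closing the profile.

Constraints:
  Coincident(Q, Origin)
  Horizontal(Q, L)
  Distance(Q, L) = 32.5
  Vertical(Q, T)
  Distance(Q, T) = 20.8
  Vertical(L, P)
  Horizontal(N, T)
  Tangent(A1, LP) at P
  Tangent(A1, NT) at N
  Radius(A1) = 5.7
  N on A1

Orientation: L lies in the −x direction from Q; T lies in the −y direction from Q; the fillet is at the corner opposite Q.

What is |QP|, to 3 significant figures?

35.8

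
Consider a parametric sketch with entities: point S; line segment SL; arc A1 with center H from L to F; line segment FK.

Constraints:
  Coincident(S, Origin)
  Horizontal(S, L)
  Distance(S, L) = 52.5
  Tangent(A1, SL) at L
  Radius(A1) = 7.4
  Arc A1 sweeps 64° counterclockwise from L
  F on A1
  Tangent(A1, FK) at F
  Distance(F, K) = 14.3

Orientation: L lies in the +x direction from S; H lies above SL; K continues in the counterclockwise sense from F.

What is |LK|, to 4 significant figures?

21.36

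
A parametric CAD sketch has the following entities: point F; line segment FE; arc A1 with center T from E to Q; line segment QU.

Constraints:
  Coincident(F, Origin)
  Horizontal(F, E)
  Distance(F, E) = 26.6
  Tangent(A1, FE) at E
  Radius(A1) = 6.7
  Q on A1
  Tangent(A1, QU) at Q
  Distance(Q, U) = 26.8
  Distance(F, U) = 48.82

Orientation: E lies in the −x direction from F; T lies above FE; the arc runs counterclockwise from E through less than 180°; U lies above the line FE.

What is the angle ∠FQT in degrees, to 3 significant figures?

119°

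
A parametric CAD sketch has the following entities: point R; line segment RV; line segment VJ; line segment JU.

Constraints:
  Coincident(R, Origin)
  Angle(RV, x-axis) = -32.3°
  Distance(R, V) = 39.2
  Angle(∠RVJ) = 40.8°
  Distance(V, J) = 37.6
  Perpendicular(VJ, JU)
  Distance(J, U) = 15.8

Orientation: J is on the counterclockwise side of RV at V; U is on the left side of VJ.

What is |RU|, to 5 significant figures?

12.615

R is at the origin; RV runs at -32.3° with length 39.2, so V = 39.2·(cos -32.3°, sin -32.3°) = (33.134, -20.947). ∠RVJ = 40.8°, so VJ runs at -32.3° + (180° − 40.8°) = 106.90° from the x-axis; with |VJ| = 37.6, J = V + 37.6·(cos 106.90°, sin 106.90°) = (22.204, 15.030). The perpendicularity gives JU at right angles to VJ; with |JU| = 15.8 on the left of VJ, U = J + 15.8·(-0.95681, -0.29070) = (7.0862, 10.436). Then |RU| = |U − R| = 12.615.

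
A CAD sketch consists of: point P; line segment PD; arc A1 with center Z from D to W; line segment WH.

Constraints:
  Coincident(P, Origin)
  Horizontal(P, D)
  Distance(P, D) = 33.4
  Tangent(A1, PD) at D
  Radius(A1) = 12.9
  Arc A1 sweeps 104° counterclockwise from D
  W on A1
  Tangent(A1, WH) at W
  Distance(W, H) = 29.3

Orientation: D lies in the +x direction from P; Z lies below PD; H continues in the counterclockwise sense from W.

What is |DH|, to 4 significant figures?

44.78

P is at the origin; PD is horizontal with |PD| = 33.4 and D on the +x side, so D = (33.40, 0.000). Tangency of A1 to PD means the radius ZD is perpendicular to PD, so Z = D + (0, -12.9) = (33.40, -12.90). On A1, D sits at bearing 90° from Z; a 104° counterclockwise sweep puts W at bearing 194°, so W = Z + 12.9·(cos 194°, sin 194°) = (20.88, -16.02). A1 meets WH tangentially, so ZW is at right angles to WH, so WH runs along (−sin 194°, cos 194°); with |WH| = 29.3, H = (27.97, -44.45). Then |DH| = |H − D| = 44.78.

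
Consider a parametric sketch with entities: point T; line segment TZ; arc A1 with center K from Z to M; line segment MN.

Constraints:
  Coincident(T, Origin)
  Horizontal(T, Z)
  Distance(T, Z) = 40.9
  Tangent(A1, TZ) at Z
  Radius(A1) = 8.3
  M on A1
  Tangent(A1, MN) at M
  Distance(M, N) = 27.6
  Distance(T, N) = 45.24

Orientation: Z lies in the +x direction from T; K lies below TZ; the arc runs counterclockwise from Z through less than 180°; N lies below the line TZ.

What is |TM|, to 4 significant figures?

33.46

T is at the origin; TZ is horizontal with |TZ| = 40.9 and Z on the +x side, so Z = (40.90, 0.000). A1 meets TZ tangentially, so KZ is at right angles to TZ, so K = Z + (0, -8.3) = (40.90, -8.300). Since KM ⟂ MN (tangency), |KN| = √(8.3² + 27.6²) = 28.82 regardless of where M sits on A1. So N lies on both circle(T, 45.24) and circle(K, 28.82); the below-TZ intersection is N = (29.13, -34.61). M is the foot of the tangent from N: M = (32.67, -7.237).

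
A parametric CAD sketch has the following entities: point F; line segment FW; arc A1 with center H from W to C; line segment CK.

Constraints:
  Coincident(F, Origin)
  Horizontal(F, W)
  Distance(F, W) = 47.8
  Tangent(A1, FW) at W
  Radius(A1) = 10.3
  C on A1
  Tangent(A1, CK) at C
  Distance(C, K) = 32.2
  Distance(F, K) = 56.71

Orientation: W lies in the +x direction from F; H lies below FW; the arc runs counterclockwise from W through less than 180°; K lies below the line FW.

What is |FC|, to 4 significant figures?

38.89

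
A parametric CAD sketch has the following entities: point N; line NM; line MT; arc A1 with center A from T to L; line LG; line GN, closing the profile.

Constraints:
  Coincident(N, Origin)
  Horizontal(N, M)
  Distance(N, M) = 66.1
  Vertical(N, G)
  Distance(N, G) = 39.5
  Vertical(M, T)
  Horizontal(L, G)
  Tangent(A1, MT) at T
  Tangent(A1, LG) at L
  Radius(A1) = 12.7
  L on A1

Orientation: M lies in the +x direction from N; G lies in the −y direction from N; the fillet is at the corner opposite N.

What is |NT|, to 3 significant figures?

71.3

N is at the origin; NM is horizontal with |NM| = 66.1 and M on the +x side, so M = (66.1, 0.00). NG is vertical with |NG| = 39.5 and G on the −y side, so G = (0.00, -39.5). The virtual corner opposite N is at (66.1, -39.5). Since A1 is tangent to MT there, AT ⟂ MT and the tangent condition forces AL to be normal to LG, with radius 12.7, so the center A sits 12.7 in from both sides at A = (53.4, -26.8). That places the tangent points at T = (66.1, -26.8) on MT and L = (53.4, -39.5) on LG. Then |NT| = |T − N| = 71.3.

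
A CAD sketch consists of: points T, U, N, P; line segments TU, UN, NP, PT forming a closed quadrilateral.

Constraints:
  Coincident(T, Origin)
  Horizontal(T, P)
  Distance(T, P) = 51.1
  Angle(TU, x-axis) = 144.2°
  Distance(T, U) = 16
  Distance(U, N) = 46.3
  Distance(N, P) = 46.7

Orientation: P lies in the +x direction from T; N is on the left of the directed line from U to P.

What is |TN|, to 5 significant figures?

44.516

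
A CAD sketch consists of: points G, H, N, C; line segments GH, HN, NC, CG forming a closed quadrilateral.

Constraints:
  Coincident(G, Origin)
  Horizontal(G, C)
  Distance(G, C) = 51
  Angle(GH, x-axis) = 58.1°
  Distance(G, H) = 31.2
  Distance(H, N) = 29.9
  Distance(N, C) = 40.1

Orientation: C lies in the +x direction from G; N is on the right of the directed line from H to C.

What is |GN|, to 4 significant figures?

11.38

G is at the origin; G and C share the same y with |GC| = 51.0 and C in +x, so C = (51.0, 0). GH runs at 58.1° with |GH| = 31.2, so H = (16.49, 26.49). N is determined by |HN| = 29.9 and |NC| = 40.1 together: it lies at the intersection of circle(H, 29.9) and circle(C, 40.1). With |HC| = 43.51, the foot of the radical line on HC is 13.55 from H and the perpendicular offset is √(29.9² − 13.55²) = 26.66. Taking the right-of-HC solution: N = (11.01, -2.905).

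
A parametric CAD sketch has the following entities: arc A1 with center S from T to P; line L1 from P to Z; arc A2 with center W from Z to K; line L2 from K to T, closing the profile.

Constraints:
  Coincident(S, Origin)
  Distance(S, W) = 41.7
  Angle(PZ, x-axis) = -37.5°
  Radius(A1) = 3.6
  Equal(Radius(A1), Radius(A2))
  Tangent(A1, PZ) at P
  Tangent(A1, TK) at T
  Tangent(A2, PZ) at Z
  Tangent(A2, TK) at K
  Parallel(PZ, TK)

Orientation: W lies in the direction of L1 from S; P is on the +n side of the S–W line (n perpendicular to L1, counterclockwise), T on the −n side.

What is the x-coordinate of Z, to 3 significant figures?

35.3

The slot axis is L1's direction at -37.5°, so u = (cos -37.5°, sin -37.5°) = (0.793, -0.609) and n = (−sin -37.5°, cos -37.5°) = (0.609, 0.793). S is at the origin and W lies 41.7 along u from S, so W = 41.7·u = (33.1, -25.4). Tangency of A1 to both parallel lines with radius 3.6 puts P and T at S ± 3.6·n: P = (2.19, 2.86), T = (-2.19, -2.86). Equal radii place Z and K the same way about W: Z = W + 3.6·n = (35.3, -22.5), K = W − 3.6·n = (30.9, -28.2). So Z.x = 35.3.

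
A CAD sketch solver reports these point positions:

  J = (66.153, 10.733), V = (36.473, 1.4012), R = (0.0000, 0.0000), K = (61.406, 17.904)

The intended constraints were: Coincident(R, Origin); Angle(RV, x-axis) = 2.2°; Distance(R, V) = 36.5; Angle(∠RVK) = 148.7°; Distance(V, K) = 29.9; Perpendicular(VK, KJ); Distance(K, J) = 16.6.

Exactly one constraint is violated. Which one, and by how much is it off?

Distance(K, J) = 16.6 — off by 8.00.

R = (0.00, 0.00) ✓; RV at 2.200° ✓; |RV| = 36.50 ✓; ∠RVK = 148.7° ✓; |VK| = 29.90 ✓; ∠(VK, KJ) = 90.00° ✓; |KJ| = 8.600 ✗.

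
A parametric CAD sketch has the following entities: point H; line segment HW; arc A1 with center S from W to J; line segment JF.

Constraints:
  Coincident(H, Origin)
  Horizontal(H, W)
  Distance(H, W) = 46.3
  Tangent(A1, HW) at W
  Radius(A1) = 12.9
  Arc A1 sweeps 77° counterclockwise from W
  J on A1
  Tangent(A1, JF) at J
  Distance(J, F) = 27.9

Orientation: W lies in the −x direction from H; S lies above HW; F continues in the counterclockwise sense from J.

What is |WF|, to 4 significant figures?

41.69

On A1, W sits at bearing -90° from S; a 77° counterclockwise sweep puts J at bearing -13°, so J = S + 12.9·(cos -13°, sin -13°) = (-33.73, 9.998). Since A1 is tangent to JF there, SJ ⟂ JF, so JF runs along (−sin -13°, cos -13°); with |JF| = 27.9, F = (-27.45, 37.18). Then |WF| = |F − W| = 41.69.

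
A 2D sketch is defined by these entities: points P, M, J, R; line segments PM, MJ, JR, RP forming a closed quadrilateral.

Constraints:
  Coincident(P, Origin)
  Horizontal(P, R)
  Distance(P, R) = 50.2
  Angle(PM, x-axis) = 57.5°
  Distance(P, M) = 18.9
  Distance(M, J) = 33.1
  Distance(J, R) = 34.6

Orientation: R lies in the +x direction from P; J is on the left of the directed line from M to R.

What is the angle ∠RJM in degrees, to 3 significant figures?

79.1°

P is at the origin; PR is horizontal with |PR| = 50.2 and R in +x, so R = (50.2, 0). PM runs at 57.5° with |PM| = 18.9, so M = (10.2, 15.9). J is determined by |MJ| = 33.1 and |JR| = 34.6 together: it lies at the intersection of circle(M, 33.1) and circle(R, 34.6). With |MR| = 43.1, the foot of the radical line on MR is 20.4 from M and the perpendicular offset is √(33.1² − 20.4²) = 26.1. Taking the left-of-MR solution: J = (38.7, 32.6).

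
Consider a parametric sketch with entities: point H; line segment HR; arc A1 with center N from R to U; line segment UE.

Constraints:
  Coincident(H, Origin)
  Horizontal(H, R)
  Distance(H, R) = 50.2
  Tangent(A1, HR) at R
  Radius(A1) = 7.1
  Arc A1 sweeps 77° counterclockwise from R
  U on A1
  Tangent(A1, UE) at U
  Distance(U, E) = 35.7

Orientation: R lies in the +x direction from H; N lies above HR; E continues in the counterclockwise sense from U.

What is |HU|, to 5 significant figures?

57.382

H is at the origin; HR is horizontal with |HR| = 50.2 and R on the +x side, so R = (50.200, 0.0000). The tangent condition forces NR to be normal to HR, so N = R + (0, 7.1) = (50.200, 7.1000). On A1, R sits at bearing -90° from N; a 77° counterclockwise sweep puts U at bearing -13°, so U = N + 7.1·(cos -13°, sin -13°) = (57.118, 5.5028). Then |HU| = |U − H| = 57.382.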